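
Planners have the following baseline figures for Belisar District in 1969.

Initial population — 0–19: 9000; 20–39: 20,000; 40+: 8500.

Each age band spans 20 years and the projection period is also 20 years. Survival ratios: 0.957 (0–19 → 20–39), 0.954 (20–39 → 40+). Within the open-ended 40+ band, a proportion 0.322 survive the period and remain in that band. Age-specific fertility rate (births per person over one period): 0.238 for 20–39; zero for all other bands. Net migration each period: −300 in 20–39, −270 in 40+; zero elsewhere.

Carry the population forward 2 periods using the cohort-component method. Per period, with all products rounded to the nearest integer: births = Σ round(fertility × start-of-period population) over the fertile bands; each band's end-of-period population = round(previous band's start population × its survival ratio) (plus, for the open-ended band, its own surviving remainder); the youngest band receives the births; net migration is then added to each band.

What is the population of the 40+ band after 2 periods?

14599

Call the bands 1 to 3, youngest first.
Period 1.
Births: 20000 × 0.238 = 4760
Band 2: 9000 × 0.957 = 8613
Band 3: 20000 × 0.954 + 8500 × 0.322 = 19080 + 2737 = 21817
Net migration: Band 2 − 300 → 8313; Band 3 − 270 → 21547
End of period: [4760, 8313, 21547]
Period 2.
Births: 8313 × 0.238 = 1978
Band 2: 4760 × 0.957 = 4555
Band 3: 8313 × 0.954 + 21547 × 0.322 = 7931 + 6938 = 14869
Net migration: Band 2 − 300 → 4255; Band 3 − 270 → 14599
End of period: [1978, 4255, 14599]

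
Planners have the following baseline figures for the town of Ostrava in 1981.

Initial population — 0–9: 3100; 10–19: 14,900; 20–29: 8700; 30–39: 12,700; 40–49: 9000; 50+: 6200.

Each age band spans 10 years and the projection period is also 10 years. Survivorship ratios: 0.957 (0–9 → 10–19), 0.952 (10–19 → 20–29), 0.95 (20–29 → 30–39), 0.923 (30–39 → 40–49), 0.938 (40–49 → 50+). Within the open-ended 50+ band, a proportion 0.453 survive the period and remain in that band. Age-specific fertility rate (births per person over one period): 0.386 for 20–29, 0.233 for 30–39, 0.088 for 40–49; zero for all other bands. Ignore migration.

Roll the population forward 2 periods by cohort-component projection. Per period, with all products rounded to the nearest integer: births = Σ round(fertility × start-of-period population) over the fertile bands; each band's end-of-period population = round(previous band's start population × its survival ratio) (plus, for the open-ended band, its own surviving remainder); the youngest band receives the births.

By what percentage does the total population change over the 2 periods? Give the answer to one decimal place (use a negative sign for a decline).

1.2

Period 1:
Births: 8700 × 0.386 = 3358 ; 12700 × 0.233 = 2959 ; 9000 × 0.088 = 792 → 7109
10–19: 3100 × 0.957 = 2967
20–29: 14900 × 0.952 = 14185
30–39: 8700 × 0.95 = 8265
40–49: 12700 × 0.923 = 11722
50+: 9000 × 0.938 + 6200 × 0.453 = 8442 + 2809 = 11251
End of period: [7109, 2967, 14185, 8265, 11722, 11251]
Period 2:
Births: 14185 × 0.386 = 5475 ; 8265 × 0.233 = 1926 ; 11722 × 0.088 = 1032 → 8433
10–19: 7109 × 0.957 = 6803
20–29: 2967 × 0.952 = 2825
30–39: 14185 × 0.95 = 13476
40–49: 8265 × 0.923 = 7629
50+: 11722 × 0.938 + 11251 × 0.453 = 10995 + 5097 = 16092
End of period: [8433, 6803, 2825, 13476, 7629, 16092]
Total: 54600 → 55258; change = 658; percentage change = 1.2%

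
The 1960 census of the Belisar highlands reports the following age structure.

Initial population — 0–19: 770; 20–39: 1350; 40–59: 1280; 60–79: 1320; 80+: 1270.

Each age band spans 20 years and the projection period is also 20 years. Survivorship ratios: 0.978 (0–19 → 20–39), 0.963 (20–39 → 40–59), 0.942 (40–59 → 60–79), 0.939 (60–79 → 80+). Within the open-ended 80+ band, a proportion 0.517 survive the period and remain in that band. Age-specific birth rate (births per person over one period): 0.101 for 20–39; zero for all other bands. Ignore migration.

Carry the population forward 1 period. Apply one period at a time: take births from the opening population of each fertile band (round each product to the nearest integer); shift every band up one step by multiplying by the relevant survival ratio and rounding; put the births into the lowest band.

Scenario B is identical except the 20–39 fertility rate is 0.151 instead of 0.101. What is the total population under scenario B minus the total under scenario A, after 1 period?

68

(Groups numbered youngest = 1 to oldest = 5.)
Period 1:
Births: 1350 * 0.101 = 136
Group 2: 770 * 0.978 = 753
Group 3: 1350 * 0.963 = 1300
Group 4: 1280 * 0.942 = 1206
Group 5: 1320 * 0.939 + 1270 * 0.517 = 1239 + 657 = 1896
End of period: [136, 753, 1300, 1206, 1896]
Scenario A total after 1 period: 5291
Scenario B projection —
Period 1:
Births: 1350 * 0.151 = 204
Group 2: 770 * 0.978 = 753
Group 3: 1350 * 0.963 = 1300
Group 4: 1280 * 0.942 = 1206
Group 5: 1320 * 0.939 + 1270 * 0.517 = 1239 + 657 = 1896
End of period: [204, 753, 1300, 1206, 1896]
Scenario B total after 1 period: 5359
Difference B − A = 5359 − 5291 = 68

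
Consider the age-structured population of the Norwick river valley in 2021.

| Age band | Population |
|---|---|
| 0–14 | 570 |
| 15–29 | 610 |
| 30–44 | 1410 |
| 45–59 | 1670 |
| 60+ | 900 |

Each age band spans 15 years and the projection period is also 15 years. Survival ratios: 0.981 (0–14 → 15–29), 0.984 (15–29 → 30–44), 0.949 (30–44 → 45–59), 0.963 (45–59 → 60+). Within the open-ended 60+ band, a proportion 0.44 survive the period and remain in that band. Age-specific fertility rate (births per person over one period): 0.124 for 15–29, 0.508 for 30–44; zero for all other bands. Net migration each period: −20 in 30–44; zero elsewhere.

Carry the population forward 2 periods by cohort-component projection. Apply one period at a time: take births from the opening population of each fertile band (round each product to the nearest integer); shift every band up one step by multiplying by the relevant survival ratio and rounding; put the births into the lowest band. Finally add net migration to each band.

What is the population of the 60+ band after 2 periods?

Let band 1 be 0–14 through band 5 = 60+.
Period 1:
Births: 610 × 0.124 = 76, 1410 × 0.508 = 716 → total 792
Band 2: 570 × 0.981 = 559
Band 3: 610 × 0.984 = 600
Band 4: 1410 × 0.949 = 1338
Band 5: 1670 × 0.963 + 900 × 0.44 = 1608 + 396 = 2004
Net migration: Band 3 − 20 → 580
→ [792, 559, 580, 1338, 2004]
Period 2:
Births: 559 × 0.124 = 69, 580 × 0.508 = 295 → total 364
Band 2: 792 × 0.981 = 777
Band 3: 559 × 0.984 = 550
Band 4: 580 × 0.949 = 550
Band 5: 1338 × 0.963 + 2004 × 0.44 = 1288 + 882 = 2170
Net migration: Band 3 − 20 → 530
→ [364, 777, 530, 550, 2170]

2170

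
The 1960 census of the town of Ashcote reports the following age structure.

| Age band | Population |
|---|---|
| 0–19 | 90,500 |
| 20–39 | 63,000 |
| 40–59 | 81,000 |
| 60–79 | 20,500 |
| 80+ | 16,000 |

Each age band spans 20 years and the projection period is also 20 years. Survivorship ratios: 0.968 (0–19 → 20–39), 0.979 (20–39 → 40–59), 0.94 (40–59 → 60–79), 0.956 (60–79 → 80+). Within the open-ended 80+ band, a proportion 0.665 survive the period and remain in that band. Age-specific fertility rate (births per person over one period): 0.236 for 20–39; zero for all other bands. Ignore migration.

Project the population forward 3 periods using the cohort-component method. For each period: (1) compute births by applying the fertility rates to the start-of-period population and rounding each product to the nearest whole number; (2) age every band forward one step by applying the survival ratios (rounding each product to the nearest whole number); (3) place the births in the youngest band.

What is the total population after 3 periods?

— Period 1 —
Births: 63000 × 0.236 = 14868
20–39: 90500 × 0.968 = 87604
40–59: 63000 × 0.979 = 61677
60–79: 81000 × 0.94 = 76140
80+: 20500 × 0.956 + 16000 × 0.665 = 19598 + 10640 = 30238
Population now: 0–19=14868, 20–39=87604, 40–59=61677, 60–79=76140, 80+=30238
— Period 2 —
Births: 87604 × 0.236 = 20675
20–39: 14868 × 0.968 = 14392
40–59: 87604 × 0.979 = 85764
60–79: 61677 × 0.94 = 57976
80+: 76140 × 0.956 + 30238 × 0.665 = 72790 + 20108 = 92898
Population now: 0–19=20675, 20–39=14392, 40–59=85764, 60–79=57976, 80+=92898
— Period 3 —
Births: 14392 × 0.236 = 3397
20–39: 20675 × 0.968 = 20013
40–59: 14392 × 0.979 = 14090
60–79: 85764 × 0.94 = 80618
80+: 57976 × 0.956 + 92898 × 0.665 = 55425 + 61777 = 117202
Population now: 0–19=3397, 20–39=20013, 40–59=14090, 60–79=80618, 80+=117202
Total after period 3: 3397 + 20013 + 14090 + 80618 + 117202 = 235320

235320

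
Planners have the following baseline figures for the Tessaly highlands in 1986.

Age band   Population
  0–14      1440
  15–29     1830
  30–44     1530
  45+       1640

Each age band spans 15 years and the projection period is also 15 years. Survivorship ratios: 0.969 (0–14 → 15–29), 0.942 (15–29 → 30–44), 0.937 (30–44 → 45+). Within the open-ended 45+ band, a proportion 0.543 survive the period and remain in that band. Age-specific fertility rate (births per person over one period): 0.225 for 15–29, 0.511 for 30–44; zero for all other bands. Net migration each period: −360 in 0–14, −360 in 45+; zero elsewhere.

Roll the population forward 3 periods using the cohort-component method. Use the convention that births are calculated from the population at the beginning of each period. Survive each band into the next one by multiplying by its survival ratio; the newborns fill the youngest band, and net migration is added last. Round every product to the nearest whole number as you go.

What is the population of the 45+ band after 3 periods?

2132

Let band 1 be 0–14 through band 4 = 45+.
After projecting period 1:
Births: 1830 * 0.225 = 412, 1530 * 0.511 = 782 → 1194
Band 2: 1440 * 0.969 = 1395
Band 3: 1830 * 0.942 = 1724
Band 4: 1530 * 0.937 + 1640 * 0.543 = 1434 + 891 = 2325
Net migration: Band 1 − 360 → 834; Band 4 − 360 → 1965
→ [834, 1395, 1724, 1965]
After projecting period 2:
Births: 1395 * 0.225 = 314, 1724 * 0.511 = 881 → 1195
Band 2: 834 * 0.969 = 808
Band 3: 1395 * 0.942 = 1314
Band 4: 1724 * 0.937 + 1965 * 0.543 = 1615 + 1067 = 2682
Net migration: Band 1 − 360 → 835; Band 4 − 360 → 2322
→ [835, 808, 1314, 2322]
After projecting period 3:
Births: 808 * 0.225 = 182, 1314 * 0.511 = 671 → 853
Band 2: 835 * 0.969 = 809
Band 3: 808 * 0.942 = 761
Band 4: 1314 * 0.937 + 2322 * 0.543 = 1231 + 1261 = 2492
Net migration: Band 1 − 360 → 493; Band 4 − 360 → 2132
→ [493, 809, 761, 2132]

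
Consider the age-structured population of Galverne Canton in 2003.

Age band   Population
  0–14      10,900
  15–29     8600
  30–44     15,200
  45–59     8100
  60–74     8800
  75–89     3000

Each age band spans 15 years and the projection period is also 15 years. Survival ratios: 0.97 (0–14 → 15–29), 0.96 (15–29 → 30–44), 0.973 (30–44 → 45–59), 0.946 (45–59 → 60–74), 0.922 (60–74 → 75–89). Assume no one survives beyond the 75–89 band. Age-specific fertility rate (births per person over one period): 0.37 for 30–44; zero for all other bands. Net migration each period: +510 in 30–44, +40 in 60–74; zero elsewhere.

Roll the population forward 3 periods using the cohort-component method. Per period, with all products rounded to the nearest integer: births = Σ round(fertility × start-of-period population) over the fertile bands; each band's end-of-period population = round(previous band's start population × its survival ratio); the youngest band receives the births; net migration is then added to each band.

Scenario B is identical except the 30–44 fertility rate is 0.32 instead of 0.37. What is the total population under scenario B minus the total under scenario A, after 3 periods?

-1666

— Period 1 —
Births: 15200 × 0.37 = 5624
15–29: 10900 × 0.97 = 10573
30–44: 8600 × 0.96 = 8256
45–59: 15200 × 0.973 = 14790
60–74: 8100 × 0.946 = 7663
75–89: 8800 × 0.922 = 8114
Net migration: 30–44 + 510 → 8766; 60–74 + 40 → 7703
Population now: 0–14=5624, 15–29=10573, 30–44=8766, 45–59=14790, 60–74=7703, 75–89=8114
— Period 2 —
Births: 8766 × 0.37 = 3243
15–29: 5624 × 0.97 = 5455
30–44: 10573 × 0.96 = 10150
45–59: 8766 × 0.973 = 8529
60–74: 14790 × 0.946 = 13991
75–89: 7703 × 0.922 = 7102
Net migration: 30–44 + 510 → 10660; 60–74 + 40 → 14031
Population now: 0–14=3243, 15–29=5455, 30–44=10660, 45–59=8529, 60–74=14031, 75–89=7102
— Period 3 —
Births: 10660 × 0.37 = 3944
15–29: 3243 × 0.97 = 3146
30–44: 5455 × 0.96 = 5237
45–59: 10660 × 0.973 = 10372
60–74: 8529 × 0.946 = 8068
75–89: 14031 × 0.922 = 12937
Net migration: 30–44 + 510 → 5747; 60–74 + 40 → 8108
Population now: 0–14=3944, 15–29=3146, 30–44=5747, 45–59=10372, 60–74=8108, 75–89=12937
Scenario A total after 3 periods: 44254
Scenario B projection —
— Period 1 —
Births: 15200 × 0.32 = 4864
15–29: 10900 × 0.97 = 10573
30–44: 8600 × 0.96 = 8256
45–59: 15200 × 0.973 = 14790
60–74: 8100 × 0.946 = 7663
75–89: 8800 × 0.922 = 8114
Net migration: 30–44 + 510 → 8766; 60–74 + 40 → 7703
Population now: 0–14=4864, 15–29=10573, 30–44=8766, 45–59=14790, 60–74=7703, 75–89=8114
— Period 2 —
Births: 8766 × 0.32 = 2805
15–29: 4864 × 0.97 = 4718
30–44: 10573 × 0.96 = 10150
45–59: 8766 × 0.973 = 8529
60–74: 14790 × 0.946 = 13991
75–89: 7703 × 0.922 = 7102
Net migration: 30–44 + 510 → 10660; 60–74 + 40 → 14031
Population now: 0–14=2805, 15–29=4718, 30–44=10660, 45–59=8529, 60–74=14031, 75–89=7102
— Period 3 —
Births: 10660 × 0.32 = 3411
15–29: 2805 × 0.97 = 2721
30–44: 4718 × 0.96 = 4529
45–59: 10660 × 0.973 = 10372
60–74: 8529 × 0.946 = 8068
75–89: 14031 × 0.922 = 12937
Net migration: 30–44 + 510 → 5039; 60–74 + 40 → 8108
Population now: 0–14=3411, 15–29=2721, 30–44=5039, 45–59=10372, 60–74=8108, 75–89=12937
Scenario B total after 3 periods: 42588
Difference B − A = 42588 − 44254 = -1666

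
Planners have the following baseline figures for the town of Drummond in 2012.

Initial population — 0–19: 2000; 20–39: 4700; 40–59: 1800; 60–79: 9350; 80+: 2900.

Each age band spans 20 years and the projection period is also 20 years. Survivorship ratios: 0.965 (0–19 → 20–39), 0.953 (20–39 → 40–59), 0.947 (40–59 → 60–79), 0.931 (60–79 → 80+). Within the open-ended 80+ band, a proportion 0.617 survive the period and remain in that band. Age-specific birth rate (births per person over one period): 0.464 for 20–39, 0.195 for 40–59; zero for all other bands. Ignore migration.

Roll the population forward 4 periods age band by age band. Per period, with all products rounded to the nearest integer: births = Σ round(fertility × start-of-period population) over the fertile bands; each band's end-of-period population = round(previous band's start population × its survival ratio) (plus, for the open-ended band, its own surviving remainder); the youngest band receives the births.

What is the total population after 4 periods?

13646

After projecting period 1:
Births: 4700 × 0.464 = 2181 ; 1800 × 0.195 = 351 — total 2532
20–39: 2000 × 0.965 = 1930
40–59: 4700 × 0.953 = 4479
60–79: 1800 × 0.947 = 1705
80+: 9350 × 0.931 + 2900 × 0.617 = 8705 + 1789 = 10494
End of period: [2532, 1930, 4479, 1705, 10494]
After projecting period 2:
Births: 1930 × 0.464 = 896 ; 4479 × 0.195 = 873 — total 1769
20–39: 2532 × 0.965 = 2443
40–59: 1930 × 0.953 = 1839
60–79: 4479 × 0.947 = 4242
80+: 1705 × 0.931 + 10494 × 0.617 = 1587 + 6475 = 8062
End of period: [1769, 2443, 1839, 4242, 8062]
After projecting period 3:
Births: 2443 × 0.464 = 1134 ; 1839 × 0.195 = 359 — total 1493
20–39: 1769 × 0.965 = 1707
40–59: 2443 × 0.953 = 2328
60–79: 1839 × 0.947 = 1742
80+: 4242 × 0.931 + 8062 × 0.617 = 3949 + 4974 = 8923
End of period: [1493, 1707, 2328, 1742, 8923]
After projecting period 4:
Births: 1707 × 0.464 = 792 ; 2328 × 0.195 = 454 — total 1246
20–39: 1493 × 0.965 = 1441
40–59: 1707 × 0.953 = 1627
60–79: 2328 × 0.947 = 2205
80+: 1742 × 0.931 + 8923 × 0.617 = 1622 + 5505 = 7127
End of period: [1246, 1441, 1627, 2205, 7127]
Total after period 4: 1246 + 1441 + 1627 + 2205 + 7127 = 13646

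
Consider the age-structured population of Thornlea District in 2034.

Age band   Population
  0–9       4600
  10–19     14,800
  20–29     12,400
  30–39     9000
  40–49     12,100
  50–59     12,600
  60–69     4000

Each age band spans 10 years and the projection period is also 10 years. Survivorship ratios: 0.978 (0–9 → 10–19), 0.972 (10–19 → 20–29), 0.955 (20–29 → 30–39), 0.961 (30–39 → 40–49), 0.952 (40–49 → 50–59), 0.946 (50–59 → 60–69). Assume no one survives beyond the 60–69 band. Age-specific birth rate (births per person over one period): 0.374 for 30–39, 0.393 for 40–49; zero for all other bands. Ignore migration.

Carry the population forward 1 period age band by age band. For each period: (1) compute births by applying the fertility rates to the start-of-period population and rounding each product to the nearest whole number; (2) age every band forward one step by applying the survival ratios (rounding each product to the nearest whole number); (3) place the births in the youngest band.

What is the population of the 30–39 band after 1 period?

Period 1:
Births: 9000 * 0.374 = 3366  |  12100 * 0.393 = 4755 ⇒ total 8121
10–19: 4600 * 0.978 = 4499
20–29: 14800 * 0.972 = 14386
30–39: 12400 * 0.955 = 11842
40–49: 9000 * 0.961 = 8649
50–59: 12100 * 0.952 = 11519
60–69: 12600 * 0.946 = 11920
→ [8121, 4499, 14386, 11842, 8649, 11519, 11920]

11842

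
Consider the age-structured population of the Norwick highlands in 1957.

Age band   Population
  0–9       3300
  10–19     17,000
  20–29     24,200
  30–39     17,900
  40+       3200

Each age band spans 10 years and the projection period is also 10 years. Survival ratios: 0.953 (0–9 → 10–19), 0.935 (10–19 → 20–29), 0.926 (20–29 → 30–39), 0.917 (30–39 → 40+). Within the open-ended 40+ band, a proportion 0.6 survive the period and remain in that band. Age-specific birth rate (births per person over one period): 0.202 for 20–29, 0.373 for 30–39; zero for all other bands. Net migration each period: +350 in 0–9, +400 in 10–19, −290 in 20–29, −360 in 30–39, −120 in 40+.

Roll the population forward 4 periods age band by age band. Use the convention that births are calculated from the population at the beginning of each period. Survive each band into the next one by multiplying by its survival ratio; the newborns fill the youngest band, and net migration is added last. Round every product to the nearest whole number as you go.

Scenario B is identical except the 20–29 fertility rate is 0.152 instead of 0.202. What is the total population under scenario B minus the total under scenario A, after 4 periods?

-2536

Period 1.
Births: 24200 × 0.202 = 4888, 17900 × 0.373 = 6677 → 11565
10–19: 3300 × 0.953 = 3145
20–29: 17000 × 0.935 = 15895
30–39: 24200 × 0.926 = 22409
40+: 17900 × 0.917 + 3200 × 0.6 = 16414 + 1920 = 18334
Net migration: 0–9 + 350 → 11915; 10–19 + 400 → 3545; 20–29 − 290 → 15605; 30–39 − 360 → 22049; 40+ − 120 → 18214
→ [11915, 3545, 15605, 22049, 18214]
Period 2.
Births: 15605 × 0.202 = 3152, 22049 × 0.373 = 8224 → 11376
10–19: 11915 × 0.953 = 11355
20–29: 3545 × 0.935 = 3315
30–39: 15605 × 0.926 = 14450
40+: 22049 × 0.917 + 18214 × 0.6 = 20219 + 10928 = 31147
Net migration: 0–9 + 350 → 11726; 10–19 + 400 → 11755; 20–29 − 290 → 3025; 30–39 − 360 → 14090; 40+ − 120 → 31027
→ [11726, 11755, 3025, 14090, 31027]
Period 3.
Births: 3025 × 0.202 = 611, 14090 × 0.373 = 5256 → 5867
10–19: 11726 × 0.953 = 11175
20–29: 11755 × 0.935 = 10991
30–39: 3025 × 0.926 = 2801
40+: 14090 × 0.917 + 31027 × 0.6 = 12921 + 18616 = 31537
Net migration: 0–9 + 350 → 6217; 10–19 + 400 → 11575; 20–29 − 290 → 10701; 30–39 − 360 → 2441; 40+ − 120 → 31417
→ [6217, 11575, 10701, 2441, 31417]
Period 4.
Births: 10701 × 0.202 = 2162, 2441 × 0.373 = 910 → 3072
10–19: 6217 × 0.953 = 5925
20–29: 11575 × 0.935 = 10823
30–39: 10701 × 0.926 = 9909
40+: 2441 × 0.917 + 31417 × 0.6 = 2238 + 18850 = 21088
Net migration: 0–9 + 350 → 3422; 10–19 + 400 → 6325; 20–29 − 290 → 10533; 30–39 − 360 → 9549; 40+ − 120 → 20968
→ [3422, 6325, 10533, 9549, 20968]
Scenario A total after 4 periods: 50797
Scenario B projection —
Period 1.
Births: 24200 × 0.152 = 3678, 17900 × 0.373 = 6677 → 10355
10–19: 3300 × 0.953 = 3145
20–29: 17000 × 0.935 = 15895
30–39: 24200 × 0.926 = 22409
40+: 17900 × 0.917 + 3200 × 0.6 = 16414 + 1920 = 18334
Net migration: 0–9 + 350 → 10705; 10–19 + 400 → 3545; 20–29 − 290 → 15605; 30–39 − 360 → 22049; 40+ − 120 → 18214
→ [10705, 3545, 15605, 22049, 18214]
Period 2.
Births: 15605 × 0.152 = 2372, 22049 × 0.373 = 8224 → 10596
10–19: 10705 × 0.953 = 10202
20–29: 3545 × 0.935 = 3315
30–39: 15605 × 0.926 = 14450
40+: 22049 × 0.917 + 18214 × 0.6 = 20219 + 10928 = 31147
Net migration: 0–9 + 350 → 10946; 10–19 + 400 → 10602; 20–29 − 290 → 3025; 30–39 − 360 → 14090; 40+ − 120 → 31027
→ [10946, 10602, 3025, 14090, 31027]
Period 3.
Births: 3025 × 0.152 = 460, 14090 × 0.373 = 5256 → 5716
10–19: 10946 × 0.953 = 10432
20–29: 10602 × 0.935 = 9913
30–39: 3025 × 0.926 = 2801
40+: 14090 × 0.917 + 31027 × 0.6 = 12921 + 18616 = 31537
Net migration: 0–9 + 350 → 6066; 10–19 + 400 → 10832; 20–29 − 290 → 9623; 30–39 − 360 → 2441; 40+ − 120 → 31417
→ [6066, 10832, 9623, 2441, 31417]
Period 4.
Births: 9623 × 0.152 = 1463, 2441 × 0.373 = 910 → 2373
10–19: 6066 × 0.953 = 5781
20–29: 10832 × 0.935 = 10128
30–39: 9623 × 0.926 = 8911
40+: 2441 × 0.917 + 31417 × 0.6 = 2238 + 18850 = 21088
Net migration: 0–9 + 350 → 2723; 10–19 + 400 → 6181; 20–29 − 290 → 9838; 30–39 − 360 → 8551; 40+ − 120 → 20968
→ [2723, 6181, 9838, 8551, 20968]
Scenario B total after 4 periods: 48261
Difference B − A = 48261 − 50797 = -2536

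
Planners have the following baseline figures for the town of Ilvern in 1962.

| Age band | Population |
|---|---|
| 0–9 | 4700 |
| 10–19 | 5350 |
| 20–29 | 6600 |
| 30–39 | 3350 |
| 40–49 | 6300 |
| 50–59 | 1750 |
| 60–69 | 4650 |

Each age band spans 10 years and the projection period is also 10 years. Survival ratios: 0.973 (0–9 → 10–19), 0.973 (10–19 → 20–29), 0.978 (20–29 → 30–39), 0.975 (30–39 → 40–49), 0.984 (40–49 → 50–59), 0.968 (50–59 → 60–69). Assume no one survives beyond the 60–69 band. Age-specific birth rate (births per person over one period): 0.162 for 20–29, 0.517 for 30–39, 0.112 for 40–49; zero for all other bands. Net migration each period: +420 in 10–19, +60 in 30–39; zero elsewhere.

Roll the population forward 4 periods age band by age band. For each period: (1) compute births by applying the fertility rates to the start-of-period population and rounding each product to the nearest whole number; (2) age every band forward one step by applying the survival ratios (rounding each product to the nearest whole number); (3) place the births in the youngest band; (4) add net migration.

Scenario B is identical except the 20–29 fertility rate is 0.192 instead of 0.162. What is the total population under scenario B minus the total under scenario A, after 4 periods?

622

Period 1.
Births: 6600 × 0.162 = 1069  |  3350 × 0.517 = 1732  |  6300 × 0.112 = 706 ⇒ total 3507
10–19: 4700 × 0.973 = 4573
20–29: 5350 × 0.973 = 5206
30–39: 6600 × 0.978 = 6455
40–49: 3350 × 0.975 = 3266
50–59: 6300 × 0.984 = 6199
60–69: 1750 × 0.968 = 1694
Net migration: 10–19 + 420 → 4993; 30–39 + 60 → 6515
Population now: 0–9=3507, 10–19=4993, 20–29=5206, 30–39=6515, 40–49=3266, 50–59=6199, 60–69=1694
Period 2.
Births: 5206 × 0.162 = 843  |  6515 × 0.517 = 3368  |  3266 × 0.112 = 366 ⇒ total 4577
10–19: 3507 × 0.973 = 3412
20–29: 4993 × 0.973 = 4858
30–39: 5206 × 0.978 = 5091
40–49: 6515 × 0.975 = 6352
50–59: 3266 × 0.984 = 3214
60–69: 6199 × 0.968 = 6001
Net migration: 10–19 + 420 → 3832; 30–39 + 60 → 5151
Population now: 0–9=4577, 10–19=3832, 20–29=4858, 30–39=5151, 40–49=6352, 50–59=3214, 60–69=6001
Period 3.
Births: 4858 × 0.162 = 787  |  5151 × 0.517 = 2663  |  6352 × 0.112 = 711 ⇒ total 4161
10–19: 4577 × 0.973 = 4453
20–29: 3832 × 0.973 = 3729
30–39: 4858 × 0.978 = 4751
40–49: 5151 × 0.975 = 5022
50–59: 6352 × 0.984 = 6250
60–69: 3214 × 0.968 = 3111
Net migration: 10–19 + 420 → 4873; 30–39 + 60 → 4811
Population now: 0–9=4161, 10–19=4873, 20–29=3729, 30–39=4811, 40–49=5022, 50–59=6250, 60–69=3111
Period 4.
Births: 3729 × 0.162 = 604  |  4811 × 0.517 = 2487  |  5022 × 0.112 = 562 ⇒ total 3653
10–19: 4161 × 0.973 = 4049
20–29: 4873 × 0.973 = 4741
30–39: 3729 × 0.978 = 3647
40–49: 4811 × 0.975 = 4691
50–59: 5022 × 0.984 = 4942
60–69: 6250 × 0.968 = 6050
Net migration: 10–19 + 420 → 4469; 30–39 + 60 → 3707
Population now: 0–9=3653, 10–19=4469, 20–29=4741, 30–39=3707, 40–49=4691, 50–59=4942, 60–69=6050
Scenario A total after 4 periods: 32253
Scenario B projection —
Period 1.
Births: 6600 × 0.192 = 1267  |  3350 × 0.517 = 1732  |  6300 × 0.112 = 706 ⇒ total 3705
10–19: 4700 × 0.973 = 4573
20–29: 5350 × 0.973 = 5206
30–39: 6600 × 0.978 = 6455
40–49: 3350 × 0.975 = 3266
50–59: 6300 × 0.984 = 6199
60–69: 1750 × 0.968 = 1694
Net migration: 10–19 + 420 → 4993; 30–39 + 60 → 6515
Population now: 0–9=3705, 10–19=4993, 20–29=5206, 30–39=6515, 40–49=3266, 50–59=6199, 60–69=1694
Period 2.
Births: 5206 × 0.192 = 1000  |  6515 × 0.517 = 3368  |  3266 × 0.112 = 366 ⇒ total 4734
10–19: 3705 × 0.973 = 3605
20–29: 4993 × 0.973 = 4858
30–39: 5206 × 0.978 = 5091
40–49: 6515 × 0.975 = 6352
50–59: 3266 × 0.984 = 3214
60–69: 6199 × 0.968 = 6001
Net migration: 10–19 + 420 → 4025; 30–39 + 60 → 5151
Population now: 0–9=4734, 10–19=4025, 20–29=4858, 30–39=5151, 40–49=6352, 50–59=3214, 60–69=6001
Period 3.
Births: 4858 × 0.192 = 933  |  5151 × 0.517 = 2663  |  6352 × 0.112 = 711 ⇒ total 4307
10–19: 4734 × 0.973 = 4606
20–29: 4025 × 0.973 = 3916
30–39: 4858 × 0.978 = 4751
40–49: 5151 × 0.975 = 5022
50–59: 6352 × 0.984 = 6250
60–69: 3214 × 0.968 = 3111
Net migration: 10–19 + 420 → 5026; 30–39 + 60 → 4811
Population now: 0–9=4307, 10–19=5026, 20–29=3916, 30–39=4811, 40–49=5022, 50–59=6250, 60–69=3111
Period 4.
Births: 3916 × 0.192 = 752  |  4811 × 0.517 = 2487  |  5022 × 0.112 = 562 ⇒ total 3801
10–19: 4307 × 0.973 = 4191
20–29: 5026 × 0.973 = 4890
30–39: 3916 × 0.978 = 3830
40–49: 4811 × 0.975 = 4691
50–59: 5022 × 0.984 = 4942
60–69: 6250 × 0.968 = 6050
Net migration: 10–19 + 420 → 4611; 30–39 + 60 → 3890
Population now: 0–9=3801, 10–19=4611, 20–29=4890, 30–39=3890, 40–49=4691, 50–59=4942, 60–69=6050
Scenario B total after 4 periods: 32875
Difference B − A = 32875 − 32253 = 622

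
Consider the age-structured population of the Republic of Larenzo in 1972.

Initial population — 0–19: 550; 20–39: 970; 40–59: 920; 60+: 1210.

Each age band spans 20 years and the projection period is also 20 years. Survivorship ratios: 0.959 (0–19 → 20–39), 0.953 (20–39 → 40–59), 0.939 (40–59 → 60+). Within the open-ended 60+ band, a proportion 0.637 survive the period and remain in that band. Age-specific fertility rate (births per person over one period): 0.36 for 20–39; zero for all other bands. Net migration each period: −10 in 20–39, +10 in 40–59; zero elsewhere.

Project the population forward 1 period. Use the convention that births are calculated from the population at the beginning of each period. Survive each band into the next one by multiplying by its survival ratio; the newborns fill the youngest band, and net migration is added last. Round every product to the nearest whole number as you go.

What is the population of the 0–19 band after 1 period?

349

[period 1]
Births: 970 × 0.36 = 349
20–39: 550 × 0.959 = 527
40–59: 970 × 0.953 = 924
60+: 920 × 0.939 + 1210 × 0.637 = 864 + 771 = 1635
Net migration: 20–39 − 10 → 517; 40–59 + 10 → 934
→ [349, 517, 934, 1635]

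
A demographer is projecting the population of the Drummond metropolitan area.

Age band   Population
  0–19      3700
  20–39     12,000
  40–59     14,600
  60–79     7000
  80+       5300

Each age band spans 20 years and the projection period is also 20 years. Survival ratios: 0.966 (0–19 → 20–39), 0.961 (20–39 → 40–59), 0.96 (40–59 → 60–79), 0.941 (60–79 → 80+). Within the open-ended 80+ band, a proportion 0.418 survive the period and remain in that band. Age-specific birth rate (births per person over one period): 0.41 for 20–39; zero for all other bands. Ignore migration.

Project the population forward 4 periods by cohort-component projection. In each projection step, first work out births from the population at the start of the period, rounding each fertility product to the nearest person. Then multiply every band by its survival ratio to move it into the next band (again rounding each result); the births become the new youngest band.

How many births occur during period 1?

4920

(Groups numbered youngest = 1 to oldest = 5.)
Period 1:
Births: 12000 × 0.41 = 4920
Group 2: 3700 × 0.966 = 3574
Group 3: 12000 × 0.961 = 11532
Group 4: 14600 × 0.96 = 14016
Group 5: 7000 × 0.941 + 5300 × 0.418 = 6587 + 2215 = 8802
Giving 4920 / 3574 / 11532 / 14016 / 8802.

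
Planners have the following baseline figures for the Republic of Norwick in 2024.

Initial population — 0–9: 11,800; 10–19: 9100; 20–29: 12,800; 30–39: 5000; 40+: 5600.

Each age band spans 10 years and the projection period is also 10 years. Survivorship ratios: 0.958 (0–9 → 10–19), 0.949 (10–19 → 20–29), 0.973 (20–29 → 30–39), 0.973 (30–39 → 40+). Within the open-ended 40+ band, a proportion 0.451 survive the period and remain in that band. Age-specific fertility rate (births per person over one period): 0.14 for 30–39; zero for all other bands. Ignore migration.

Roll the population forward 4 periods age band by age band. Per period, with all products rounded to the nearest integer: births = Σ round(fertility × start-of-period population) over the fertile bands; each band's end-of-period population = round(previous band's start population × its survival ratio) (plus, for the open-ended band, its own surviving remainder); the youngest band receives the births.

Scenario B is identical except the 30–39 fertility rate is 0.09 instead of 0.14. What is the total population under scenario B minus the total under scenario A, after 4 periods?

-1714

Call the groups 1 to 5, youngest first.
After projecting period 1:
Births: 5000 * 0.14 = 700
Group 2: 11800 * 0.958 = 11304
Group 3: 9100 * 0.949 = 8636
Group 4: 12800 * 0.973 = 12454
Group 5: 5000 * 0.973 + 5600 * 0.451 = 4865 + 2526 = 7391
Giving 700 / 11304 / 8636 / 12454 / 7391.
After projecting period 2:
Births: 12454 * 0.14 = 1744
Group 2: 700 * 0.958 = 671
Group 3: 11304 * 0.949 = 10727
Group 4: 8636 * 0.973 = 8403
Group 5: 12454 * 0.973 + 7391 * 0.451 = 12118 + 3333 = 15451
Giving 1744 / 671 / 10727 / 8403 / 15451.
After projecting period 3:
Births: 8403 * 0.14 = 1176
Group 2: 1744 * 0.958 = 1671
Group 3: 671 * 0.949 = 637
Group 4: 10727 * 0.973 = 10437
Group 5: 8403 * 0.973 + 15451 * 0.451 = 8176 + 6968 = 15144
Giving 1176 / 1671 / 637 / 10437 / 15144.
After projecting period 4:
Births: 10437 * 0.14 = 1461
Group 2: 1176 * 0.958 = 1127
Group 3: 1671 * 0.949 = 1586
Group 4: 637 * 0.973 = 620
Group 5: 10437 * 0.973 + 15144 * 0.451 = 10155 + 6830 = 16985
Giving 1461 / 1127 / 1586 / 620 / 16985.
Scenario A total after 4 periods: 21779
Scenario B projection —
After projecting period 1:
Births: 5000 * 0.09 = 450
Group 2: 11800 * 0.958 = 11304
Group 3: 9100 * 0.949 = 8636
Group 4: 12800 * 0.973 = 12454
Group 5: 5000 * 0.973 + 5600 * 0.451 = 4865 + 2526 = 7391
Giving 450 / 11304 / 8636 / 12454 / 7391.
After projecting period 2:
Births: 12454 * 0.09 = 1121
Group 2: 450 * 0.958 = 431
Group 3: 11304 * 0.949 = 10727
Group 4: 8636 * 0.973 = 8403
Group 5: 12454 * 0.973 + 7391 * 0.451 = 12118 + 3333 = 15451
Giving 1121 / 431 / 10727 / 8403 / 15451.
After projecting period 3:
Births: 8403 * 0.09 = 756
Group 2: 1121 * 0.958 = 1074
Group 3: 431 * 0.949 = 409
Group 4: 10727 * 0.973 = 10437
Group 5: 8403 * 0.973 + 15451 * 0.451 = 8176 + 6968 = 15144
Giving 756 / 1074 / 409 / 10437 / 15144.
After projecting period 4:
Births: 10437 * 0.09 = 939
Group 2: 756 * 0.958 = 724
Group 3: 1074 * 0.949 = 1019
Group 4: 409 * 0.973 = 398
Group 5: 10437 * 0.973 + 15144 * 0.451 = 10155 + 6830 = 16985
Giving 939 / 724 / 1019 / 398 / 16985.
Scenario B total after 4 periods: 20065
Difference B − A = 20065 − 21779 = -1714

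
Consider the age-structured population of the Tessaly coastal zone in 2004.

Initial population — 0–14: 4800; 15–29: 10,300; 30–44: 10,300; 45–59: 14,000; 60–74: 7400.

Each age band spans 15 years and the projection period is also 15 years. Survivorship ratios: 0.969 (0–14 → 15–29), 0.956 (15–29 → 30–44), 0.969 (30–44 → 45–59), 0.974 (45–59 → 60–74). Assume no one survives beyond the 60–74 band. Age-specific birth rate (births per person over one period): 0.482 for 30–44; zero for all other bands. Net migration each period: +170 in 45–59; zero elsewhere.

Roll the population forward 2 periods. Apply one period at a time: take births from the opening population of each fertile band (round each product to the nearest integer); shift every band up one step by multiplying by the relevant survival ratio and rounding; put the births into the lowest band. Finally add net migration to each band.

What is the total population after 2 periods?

Numbering the groups 1..5 from youngest to oldest:
Period 1.
Births: 10300 × 0.482 = 4965
Group 2: 4800 × 0.969 = 4651
Group 3: 10300 × 0.956 = 9847
Group 4: 10300 × 0.969 = 9981
Group 5: 14000 × 0.974 = 13636
Net migration: Group 4 + 170 → 10151
Giving 4965 / 4651 / 9847 / 10151 / 13636.
Period 2.
Births: 9847 × 0.482 = 4746
Group 2: 4965 × 0.969 = 4811
Group 3: 4651 × 0.956 = 4446
Group 4: 9847 × 0.969 = 9542
Group 5: 10151 × 0.974 = 9887
Net migration: Group 4 + 170 → 9712
Giving 4746 / 4811 / 4446 / 9712 / 9887.
Total after period 2: 4746 + 4811 + 4446 + 9712 + 9887 = 33602

33602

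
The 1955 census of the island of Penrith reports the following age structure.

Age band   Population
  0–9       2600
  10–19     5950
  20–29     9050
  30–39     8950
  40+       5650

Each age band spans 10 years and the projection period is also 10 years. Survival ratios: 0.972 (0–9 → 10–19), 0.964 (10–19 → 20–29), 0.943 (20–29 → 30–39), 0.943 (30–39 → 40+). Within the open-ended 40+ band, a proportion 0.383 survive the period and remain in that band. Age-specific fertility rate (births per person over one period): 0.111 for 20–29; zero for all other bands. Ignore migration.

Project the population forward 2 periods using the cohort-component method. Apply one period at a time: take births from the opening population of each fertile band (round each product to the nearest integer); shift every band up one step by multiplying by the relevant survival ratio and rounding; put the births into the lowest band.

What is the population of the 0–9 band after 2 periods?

637

(Groups numbered youngest = 1 to oldest = 5.)
[period 1]
Births: 9050 × 0.111 = 1005
Group 2: 2600 × 0.972 = 2527
Group 3: 5950 × 0.964 = 5736
Group 4: 9050 × 0.943 = 8534
Group 5: 8950 × 0.943 + 5650 × 0.383 = 8440 + 2164 = 10604
Giving 1005 / 2527 / 5736 / 8534 / 10604.
[period 2]
Births: 5736 × 0.111 = 637
Group 2: 1005 × 0.972 = 977
Group 3: 2527 × 0.964 = 2436
Group 4: 5736 × 0.943 = 5409
Group 5: 8534 × 0.943 + 10604 × 0.383 = 8048 + 4061 = 12109
Giving 637 / 977 / 2436 / 5409 / 12109.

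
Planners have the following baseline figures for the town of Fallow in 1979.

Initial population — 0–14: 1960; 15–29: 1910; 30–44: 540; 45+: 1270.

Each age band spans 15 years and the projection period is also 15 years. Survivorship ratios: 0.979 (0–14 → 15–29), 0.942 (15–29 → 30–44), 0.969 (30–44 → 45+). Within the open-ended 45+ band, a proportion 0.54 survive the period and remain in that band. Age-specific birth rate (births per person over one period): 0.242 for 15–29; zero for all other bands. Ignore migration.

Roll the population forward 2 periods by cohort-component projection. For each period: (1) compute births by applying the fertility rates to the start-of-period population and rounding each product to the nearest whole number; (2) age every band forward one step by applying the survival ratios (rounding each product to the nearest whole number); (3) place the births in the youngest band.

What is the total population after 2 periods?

[period 1]
Births: 1910 * 0.242 = 462
15–29: 1960 * 0.979 = 1919
30–44: 1910 * 0.942 = 1799
45+: 540 * 0.969 + 1270 * 0.54 = 523 + 686 = 1209
Giving 462 / 1919 / 1799 / 1209.
[period 2]
Births: 1919 * 0.242 = 464
15–29: 462 * 0.979 = 452
30–44: 1919 * 0.942 = 1808
45+: 1799 * 0.969 + 1209 * 0.54 = 1743 + 653 = 2396
Giving 464 / 452 / 1808 / 2396.
Total after period 2: 464 + 452 + 1808 + 2396 = 5120

5120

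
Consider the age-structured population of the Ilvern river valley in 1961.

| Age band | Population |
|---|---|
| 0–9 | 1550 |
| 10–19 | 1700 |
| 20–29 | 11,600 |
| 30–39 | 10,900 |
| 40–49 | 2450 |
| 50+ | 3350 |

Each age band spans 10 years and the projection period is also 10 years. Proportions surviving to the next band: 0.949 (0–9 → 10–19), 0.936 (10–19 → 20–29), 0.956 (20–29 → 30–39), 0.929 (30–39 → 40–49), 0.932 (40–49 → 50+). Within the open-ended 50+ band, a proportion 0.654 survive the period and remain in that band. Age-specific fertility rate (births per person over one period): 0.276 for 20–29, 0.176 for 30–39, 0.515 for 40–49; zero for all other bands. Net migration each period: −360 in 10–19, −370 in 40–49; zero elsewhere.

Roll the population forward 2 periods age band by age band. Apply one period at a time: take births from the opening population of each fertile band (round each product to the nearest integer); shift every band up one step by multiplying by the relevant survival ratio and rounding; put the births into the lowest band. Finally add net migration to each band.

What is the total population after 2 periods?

Period 1.
Births: 11600 × 0.276 = 3202 ; 10900 × 0.176 = 1918 ; 2450 × 0.515 = 1262 ⇒ total 6382
10–19: 1550 × 0.949 = 1471
20–29: 1700 × 0.936 = 1591
30–39: 11600 × 0.956 = 11090
40–49: 10900 × 0.929 = 10126
50+: 2450 × 0.932 + 3350 × 0.654 = 2283 + 2191 = 4474
Net migration: 10–19 − 360 → 1111; 40–49 − 370 → 9756
End of period: [6382, 1111, 1591, 11090, 9756, 4474]
Period 2.
Births: 1591 × 0.276 = 439 ; 11090 × 0.176 = 1952 ; 9756 × 0.515 = 5024 ⇒ total 7415
10–19: 6382 × 0.949 = 6057
20–29: 1111 × 0.936 = 1040
30–39: 1591 × 0.956 = 1521
40–49: 11090 × 0.929 = 10303
50+: 9756 × 0.932 + 4474 × 0.654 = 9093 + 2926 = 12019
Net migration: 10–19 − 360 → 5697; 40–49 − 370 → 9933
End of period: [7415, 5697, 1040, 1521, 9933, 12019]
Total after period 2: 7415 + 5697 + 1040 + 1521 + 9933 + 12019 = 37625

37625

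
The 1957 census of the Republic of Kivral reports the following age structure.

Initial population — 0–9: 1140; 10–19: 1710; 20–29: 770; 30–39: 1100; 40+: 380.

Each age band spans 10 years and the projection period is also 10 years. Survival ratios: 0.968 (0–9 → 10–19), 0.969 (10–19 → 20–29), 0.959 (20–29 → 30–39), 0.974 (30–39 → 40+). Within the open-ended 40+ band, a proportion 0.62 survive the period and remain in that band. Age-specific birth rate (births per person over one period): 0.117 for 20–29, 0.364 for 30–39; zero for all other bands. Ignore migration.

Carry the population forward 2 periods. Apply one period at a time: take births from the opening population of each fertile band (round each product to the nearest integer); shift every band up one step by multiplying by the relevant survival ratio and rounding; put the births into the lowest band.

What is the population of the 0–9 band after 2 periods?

463

After projecting period 1:
Births: 770 × 0.117 = 90  |  1100 × 0.364 = 400 → 490
10–19: 1140 × 0.968 = 1104
20–29: 1710 × 0.969 = 1657
30–39: 770 × 0.959 = 738
40+: 1100 × 0.974 + 380 × 0.62 = 1071 + 236 = 1307
Population now: 0–9=490, 10–19=1104, 20–29=1657, 30–39=738, 40+=1307
After projecting period 2:
Births: 1657 × 0.117 = 194  |  738 × 0.364 = 269 → 463
10–19: 490 × 0.968 = 474
20–29: 1104 × 0.969 = 1070
30–39: 1657 × 0.959 = 1589
40+: 738 × 0.974 + 1307 × 0.62 = 719 + 810 = 1529
Population now: 0–9=463, 10–19=474, 20–29=1070, 30–39=1589, 40+=1529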